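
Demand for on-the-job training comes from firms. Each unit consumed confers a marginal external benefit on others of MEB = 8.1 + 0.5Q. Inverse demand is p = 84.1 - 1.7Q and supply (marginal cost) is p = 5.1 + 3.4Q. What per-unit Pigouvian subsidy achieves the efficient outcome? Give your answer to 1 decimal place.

subsidy = 17.6 per unit

Social marginal benefit = demand + MEB = 92.2 - 1.2Q.
Set SMB = MC: 92.2 - 1.2Q = 5.1 + 3.4Q → Q* = 18.9348.
The Pigouvian subsidy equals MEB at Q*: 8.1 + 0.5×18.9348 = 17.5674.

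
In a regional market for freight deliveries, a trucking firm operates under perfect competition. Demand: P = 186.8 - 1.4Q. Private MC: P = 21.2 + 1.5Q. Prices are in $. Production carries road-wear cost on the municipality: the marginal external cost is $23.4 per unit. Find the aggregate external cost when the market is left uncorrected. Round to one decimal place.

$1336.2

Market equilibrium (private): 21.2 + 1.5Q = 186.8 - 1.4Q → Q_m = 57.1034.
Total external cost = MEC × Q_m = 23.4 × 57.1034 = 1336.2196.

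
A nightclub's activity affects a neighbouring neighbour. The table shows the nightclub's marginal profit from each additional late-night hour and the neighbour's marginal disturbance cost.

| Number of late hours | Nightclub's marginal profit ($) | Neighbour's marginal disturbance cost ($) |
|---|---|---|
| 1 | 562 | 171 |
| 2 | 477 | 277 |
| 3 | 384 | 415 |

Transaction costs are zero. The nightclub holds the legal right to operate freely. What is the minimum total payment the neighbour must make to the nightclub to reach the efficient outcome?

$384

Left alone the nightclub would choose level 3 (marginal profit stays positive).
Efficient level: k* = 2 (marginal profit ≥ marginal disturbance cost through 2).
The neighbour must at least cover the nightclub's forgone profit from cutting 3→2: 384 = 384.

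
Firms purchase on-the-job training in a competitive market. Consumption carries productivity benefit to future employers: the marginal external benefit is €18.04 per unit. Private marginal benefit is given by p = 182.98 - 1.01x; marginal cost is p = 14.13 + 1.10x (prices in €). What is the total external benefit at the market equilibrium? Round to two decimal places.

€1443.63

Market equilibrium (private): 14.13 + 1.10x = 182.98 - 1.01x → x_m = 80.0237.
Total external benefit = MEB × x_m = 18.04 × 80.0237 = 1443.6275.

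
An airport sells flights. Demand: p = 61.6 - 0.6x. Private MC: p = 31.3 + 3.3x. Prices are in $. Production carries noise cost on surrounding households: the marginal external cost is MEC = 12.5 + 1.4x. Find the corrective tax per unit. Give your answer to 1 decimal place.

Social marginal cost = private MC + MEC = 43.8 + 4.7x.
Set SMC = demand: 43.8 + 4.7x = 61.6 - 0.6x → x* = 3.3585.
The Pigouvian tax equals MEC at x*: 12.5 + 1.4×3.3585 = 17.2019.

tax = $17.2 per unit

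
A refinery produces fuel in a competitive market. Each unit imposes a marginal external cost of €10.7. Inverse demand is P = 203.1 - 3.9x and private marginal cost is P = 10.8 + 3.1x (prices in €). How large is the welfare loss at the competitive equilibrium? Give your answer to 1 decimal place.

Market equilibrium (private): 10.8 + 3.1x = 203.1 - 3.9x → x_m = 27.4714.
Social marginal cost = private MC + MEC = 21.5 + 3.1x.
Set SMC = demand: 21.5 + 3.1x = 203.1 - 3.9x → x* = 25.9429.
Between x* and x_m the wedge SMC − demand runs linearly from 0 to MEC(x_m), so the loss is a triangle.
DWL = ½ × 1.5285 × 10.7000 = 8.1775.

DWL = €8.2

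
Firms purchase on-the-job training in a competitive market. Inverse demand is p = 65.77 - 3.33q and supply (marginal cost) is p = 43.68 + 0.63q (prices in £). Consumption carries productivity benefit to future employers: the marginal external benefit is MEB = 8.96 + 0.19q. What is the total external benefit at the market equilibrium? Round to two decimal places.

Market equilibrium (private): 43.68 + 0.63q = 65.77 - 3.33q → q_m = 5.5783.
Total external benefit = ∫₀^{q_m} (8.96 + 0.19q) dq = 8.96×5.5783 + ½×0.19×5.5783² = 52.9377.

£52.94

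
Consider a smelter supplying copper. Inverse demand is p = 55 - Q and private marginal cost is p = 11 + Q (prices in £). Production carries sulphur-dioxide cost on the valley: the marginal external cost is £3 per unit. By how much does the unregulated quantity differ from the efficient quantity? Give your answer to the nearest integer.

2 units

Market equilibrium (private): 11 + Q = 55 - Q → Q_m = 22.0000.
Social marginal cost = private MC + MEC = 14 + Q.
Set SMC = demand: 14 + Q = 55 - Q → Q* = 20.5000.
Gap = |22.0000 − 20.5000| = 1.5000.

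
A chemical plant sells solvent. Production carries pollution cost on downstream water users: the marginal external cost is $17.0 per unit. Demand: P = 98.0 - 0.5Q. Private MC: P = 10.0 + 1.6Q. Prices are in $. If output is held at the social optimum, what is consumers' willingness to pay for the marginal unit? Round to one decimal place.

Social marginal cost = private MC + MEC = 27.0 + 1.6Q.
Set SMC = demand: 27.0 + 1.6Q = 98.0 - 0.5Q → Q* = 33.8095.
Consumer price on the demand curve at Q*: 98.0 − 0.5×33.8095 = 81.0953.

P = $81.1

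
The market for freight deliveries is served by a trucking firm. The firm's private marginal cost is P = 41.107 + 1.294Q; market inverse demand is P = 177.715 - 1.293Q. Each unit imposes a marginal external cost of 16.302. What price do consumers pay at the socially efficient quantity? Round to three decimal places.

Social marginal cost = private MC + MEC = 57.409 + 1.294Q.
Set SMC = demand: 57.409 + 1.294Q = 177.715 - 1.293Q → Q* = 46.5041.
Consumer price on the demand curve at Q*: 177.715 − 1.293×46.5041 = 117.5852.

P = 117.585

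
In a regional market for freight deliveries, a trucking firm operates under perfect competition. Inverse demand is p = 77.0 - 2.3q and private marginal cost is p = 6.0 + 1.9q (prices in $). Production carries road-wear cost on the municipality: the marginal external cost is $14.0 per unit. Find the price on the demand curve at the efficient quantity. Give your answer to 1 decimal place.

P = $45.8

Social marginal cost = private MC + MEC = 20.0 + 1.9q.
Set SMC = demand: 20.0 + 1.9q = 77.0 - 2.3q → q* = 13.5714.
Consumer price on the demand curve at q*: 77.0 − 2.3×13.5714 = 45.7858.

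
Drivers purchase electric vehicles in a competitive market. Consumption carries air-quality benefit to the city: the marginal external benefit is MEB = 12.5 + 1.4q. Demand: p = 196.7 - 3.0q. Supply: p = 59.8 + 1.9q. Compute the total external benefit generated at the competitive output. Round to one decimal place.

Market equilibrium (private): 59.8 + 1.9q = 196.7 - 3.0q → q_m = 27.9388.
Total external benefit = ∫₀^{q_m} (12.5 + 1.4q) dq = 12.5×27.9388 + ½×1.4×27.9388² = 895.6386.

895.6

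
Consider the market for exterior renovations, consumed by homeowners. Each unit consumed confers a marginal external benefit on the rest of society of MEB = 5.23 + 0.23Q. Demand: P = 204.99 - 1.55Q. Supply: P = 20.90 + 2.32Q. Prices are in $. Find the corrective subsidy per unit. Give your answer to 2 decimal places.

Social marginal benefit = demand + MEB = 210.22 - 1.32Q.
Set SMB = MC: 210.22 - 1.32Q = 20.90 + 2.32Q → Q* = 52.0110.
The Pigouvian subsidy equals MEB at Q*: 5.23 + 0.23×52.0110 = 17.1925.

subsidy = $17.19 per unit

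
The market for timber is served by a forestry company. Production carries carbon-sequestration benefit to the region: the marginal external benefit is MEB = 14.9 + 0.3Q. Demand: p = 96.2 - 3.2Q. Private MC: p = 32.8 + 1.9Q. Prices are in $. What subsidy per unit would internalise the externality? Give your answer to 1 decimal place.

Social marginal cost = private MC − MEB = 17.9 + 1.6Q.
Set SMC = demand: 17.9 + 1.6Q = 96.2 - 3.2Q → Q* = 16.3125.
The Pigouvian subsidy equals MEB at Q*: 14.9 + 0.3×16.3125 = 19.7938.

subsidy = $19.8 per unit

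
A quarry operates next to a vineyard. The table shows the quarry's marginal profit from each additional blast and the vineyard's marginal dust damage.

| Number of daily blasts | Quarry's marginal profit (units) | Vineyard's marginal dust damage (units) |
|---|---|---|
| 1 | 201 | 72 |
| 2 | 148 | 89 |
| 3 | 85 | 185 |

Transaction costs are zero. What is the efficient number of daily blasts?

Bargaining reaches the level where marginal profit last exceeds marginal dust damage.
That holds through level 2 (148 ≥ 89) but not at 3 (85 < 185).

2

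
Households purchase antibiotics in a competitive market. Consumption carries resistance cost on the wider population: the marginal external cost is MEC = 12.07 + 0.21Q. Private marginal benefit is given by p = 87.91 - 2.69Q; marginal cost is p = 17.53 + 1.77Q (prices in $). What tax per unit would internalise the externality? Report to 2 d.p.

tax = $14.69 per unit

Social marginal benefit = demand − MEC = 75.84 - 2.90Q.
Set SMB = MC: 75.84 - 2.90Q = 17.53 + 1.77Q → Q* = 12.4861.
The Pigouvian tax equals MEC at Q*: 12.07 + 0.21×12.4861 = 14.6921.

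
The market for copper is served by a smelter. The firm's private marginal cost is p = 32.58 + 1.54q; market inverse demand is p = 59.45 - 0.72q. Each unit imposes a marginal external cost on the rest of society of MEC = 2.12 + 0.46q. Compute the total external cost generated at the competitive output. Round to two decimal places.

57.72

Market equilibrium (private): 32.58 + 1.54q = 59.45 - 0.72q → q_m = 11.8894.
Total external cost = ∫₀^{q_m} (2.12 + 0.46q) dq = 2.12×11.8894 + ½×0.46×11.8894² = 57.7178.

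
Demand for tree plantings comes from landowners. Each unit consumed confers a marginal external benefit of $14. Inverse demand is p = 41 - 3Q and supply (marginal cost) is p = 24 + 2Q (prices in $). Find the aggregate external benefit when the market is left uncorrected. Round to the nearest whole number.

Market equilibrium (private): 24 + 2Q = 41 - 3Q → Q_m = 3.4000.
Total external benefit = MEB × Q_m = 14 × 3.4000 = 47.6000.

$48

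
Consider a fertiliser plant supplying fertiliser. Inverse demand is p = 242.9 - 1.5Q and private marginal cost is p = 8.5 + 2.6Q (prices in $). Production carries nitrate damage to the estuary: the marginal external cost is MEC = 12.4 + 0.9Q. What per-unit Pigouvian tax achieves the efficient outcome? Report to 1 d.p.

tax = $52.4 per unit

Social marginal cost = private MC + MEC = 20.9 + 3.5Q.
Set SMC = demand: 20.9 + 3.5Q = 242.9 - 1.5Q → Q* = 44.4000.
The Pigouvian tax equals MEC at Q*: 12.4 + 0.9×44.4000 = 52.3600.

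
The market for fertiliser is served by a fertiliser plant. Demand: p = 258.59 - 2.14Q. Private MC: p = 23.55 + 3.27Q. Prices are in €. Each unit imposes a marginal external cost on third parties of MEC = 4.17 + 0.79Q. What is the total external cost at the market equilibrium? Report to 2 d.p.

Market equilibrium (private): 23.55 + 3.27Q = 258.59 - 2.14Q → Q_m = 43.4455.
Total external cost = ∫₀^{Q_m} (4.17 + 0.79Q) dQ = 4.17×43.4455 + ½×0.79×43.4455² = 926.7348.

€926.73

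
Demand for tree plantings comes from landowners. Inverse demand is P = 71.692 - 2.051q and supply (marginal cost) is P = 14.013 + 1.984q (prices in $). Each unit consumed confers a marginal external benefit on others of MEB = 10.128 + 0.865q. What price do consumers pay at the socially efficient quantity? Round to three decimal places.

Social marginal benefit = demand + MEB = 81.820 - 1.186q.
Set SMB = MC: 81.820 - 1.186q = 14.013 + 1.984q → q* = 21.3902.
Consumer price on the demand curve at q*: 71.692 − 2.051×21.3902 = 27.8207.

P = $27.821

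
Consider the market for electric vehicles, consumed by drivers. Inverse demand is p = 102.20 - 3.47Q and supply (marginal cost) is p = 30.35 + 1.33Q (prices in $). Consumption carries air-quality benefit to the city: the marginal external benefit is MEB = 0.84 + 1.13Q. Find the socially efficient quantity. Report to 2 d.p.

Q* = 19.81

Social marginal benefit = demand + MEB = 103.04 - 2.34Q.
Set SMB = MC: 103.04 - 2.34Q = 30.35 + 1.33Q → Q* = 19.8065.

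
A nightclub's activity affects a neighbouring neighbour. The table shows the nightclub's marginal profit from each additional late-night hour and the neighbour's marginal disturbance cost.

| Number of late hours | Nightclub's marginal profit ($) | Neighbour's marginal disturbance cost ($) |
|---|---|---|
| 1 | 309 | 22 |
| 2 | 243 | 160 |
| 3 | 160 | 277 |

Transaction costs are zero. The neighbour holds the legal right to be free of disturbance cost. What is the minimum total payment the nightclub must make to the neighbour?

$182

Efficient level: marginal profit ≥ marginal disturbance cost through level 2, so k* = 2.
With the neighbour holding the right, the nightclub must at least compensate total damage at k*: 22 + 160 = 182.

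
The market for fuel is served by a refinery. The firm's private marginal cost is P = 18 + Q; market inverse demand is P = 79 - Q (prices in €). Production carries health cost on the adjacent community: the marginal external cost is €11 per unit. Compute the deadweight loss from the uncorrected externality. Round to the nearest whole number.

DWL = €30

Market equilibrium (private): 18 + Q = 79 - Q → Q_m = 30.5000.
Social marginal cost = private MC + MEC = 29 + Q.
Set SMC = demand: 29 + Q = 79 - Q → Q* = 25.0000.
The loss is the area between SMC and demand from Q* to Q_m; with linear curves that's a triangle of height MEC(Q_m).
DWL = ½ × 5.5000 × 11.0000 = 30.2500.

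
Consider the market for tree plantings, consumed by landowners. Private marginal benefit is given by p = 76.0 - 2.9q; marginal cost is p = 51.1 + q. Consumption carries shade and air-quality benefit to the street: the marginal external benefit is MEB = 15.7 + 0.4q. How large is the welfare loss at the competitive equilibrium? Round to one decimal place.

Market equilibrium (private): 51.1 + q = 76.0 - 2.9q → q_m = 6.3846.
Social marginal benefit = demand + MEB = 91.7 - 2.5q.
Set SMB = MC: 91.7 - 2.5q = 51.1 + q → q* = 11.6000.
The loss is the area between SMB and MC from q* to q_m; with linear curves that's a triangle of height MEB(q_m).
DWL = ½ × 5.2154 × 18.2538 = 47.6004.

DWL = 47.6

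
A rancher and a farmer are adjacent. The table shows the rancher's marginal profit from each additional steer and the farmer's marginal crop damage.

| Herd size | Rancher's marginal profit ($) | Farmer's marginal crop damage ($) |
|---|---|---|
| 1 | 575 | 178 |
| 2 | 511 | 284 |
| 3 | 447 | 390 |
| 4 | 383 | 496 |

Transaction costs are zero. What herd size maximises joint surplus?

3

Bargaining reaches the level where marginal profit last exceeds marginal crop damage.
That holds through level 3 (447 ≥ 390) but not at 4 (383 < 496).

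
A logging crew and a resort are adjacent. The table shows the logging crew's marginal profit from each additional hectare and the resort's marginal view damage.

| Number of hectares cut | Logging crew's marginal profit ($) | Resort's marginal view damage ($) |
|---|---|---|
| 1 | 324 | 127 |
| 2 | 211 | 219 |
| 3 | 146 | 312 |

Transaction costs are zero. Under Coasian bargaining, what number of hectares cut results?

Bargaining reaches the level where marginal profit last exceeds marginal view damage.
That holds through level 1 (324 ≥ 127) but not at 2 (211 < 219).

1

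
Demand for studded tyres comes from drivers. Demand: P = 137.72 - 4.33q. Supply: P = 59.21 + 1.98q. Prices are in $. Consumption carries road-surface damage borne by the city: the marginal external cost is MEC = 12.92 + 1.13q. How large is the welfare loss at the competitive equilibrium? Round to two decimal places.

Market equilibrium (private): 59.21 + 1.98q = 137.72 - 4.33q → q_m = 12.4422.
Social marginal benefit = demand − MEC = 124.80 - 5.46q.
Set SMB = MC: 124.80 - 5.46q = 59.21 + 1.98q → q* = 8.8159.
The loss is the area between SMB and MC from q* to q_m; with linear curves that's a triangle of height MEC(q_m).
DWL = ½ × 3.6263 × 26.9796 = 48.9181.

DWL = $48.92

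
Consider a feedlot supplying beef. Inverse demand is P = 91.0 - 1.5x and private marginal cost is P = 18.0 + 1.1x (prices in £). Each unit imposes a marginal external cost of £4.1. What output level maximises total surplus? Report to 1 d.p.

x* = 26.5

Social marginal cost = private MC + MEC = 22.1 + 1.1x.
Set SMC = demand: 22.1 + 1.1x = 91.0 - 1.5x → x* = 26.5000.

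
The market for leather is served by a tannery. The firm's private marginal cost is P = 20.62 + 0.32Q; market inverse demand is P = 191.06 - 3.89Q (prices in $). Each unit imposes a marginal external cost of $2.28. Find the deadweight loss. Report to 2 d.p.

DWL = $0.62

Market equilibrium (private): 20.62 + 0.32Q = 191.06 - 3.89Q → Q_m = 40.4846.
Social marginal cost = private MC + MEC = 22.90 + 0.32Q.
Set SMC = demand: 22.90 + 0.32Q = 191.06 - 3.89Q → Q* = 39.9430.
The welfare-loss triangle has base |Q_m − Q*| and height MEC(Q_m) (the vertical gap between SMC and demand is zero at Q* and MEC at Q_m).
DWL = ½ × 0.5416 × 2.2800 = 0.6174.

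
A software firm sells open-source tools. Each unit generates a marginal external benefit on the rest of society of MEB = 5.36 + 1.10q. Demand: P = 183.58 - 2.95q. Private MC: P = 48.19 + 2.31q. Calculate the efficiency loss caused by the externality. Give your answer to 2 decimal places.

DWL = 136.29

Market equilibrium (private): 48.19 + 2.31q = 183.58 - 2.95q → q_m = 25.7395.
Social marginal cost = private MC − MEB = 42.83 + 1.21q.
Set SMC = demand: 42.83 + 1.21q = 183.58 - 2.95q → q* = 33.8341.
The loss is the area between SMC and demand from q* to q_m; with linear curves that's a triangle of height MEB(q_m).
DWL = ½ × 8.0946 × 33.6735 = 136.2868.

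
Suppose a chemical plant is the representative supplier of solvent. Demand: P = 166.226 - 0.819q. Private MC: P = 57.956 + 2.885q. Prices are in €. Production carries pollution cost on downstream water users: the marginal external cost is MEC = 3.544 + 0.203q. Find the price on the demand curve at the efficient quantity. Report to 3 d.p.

P = €144.273

Social marginal cost = private MC + MEC = 61.500 + 3.088q.
Set SMC = demand: 61.500 + 3.088q = 166.226 - 0.819q → q* = 26.8047.
Consumer price on the demand curve at q*: 166.226 − 0.819×26.8047 = 144.2730.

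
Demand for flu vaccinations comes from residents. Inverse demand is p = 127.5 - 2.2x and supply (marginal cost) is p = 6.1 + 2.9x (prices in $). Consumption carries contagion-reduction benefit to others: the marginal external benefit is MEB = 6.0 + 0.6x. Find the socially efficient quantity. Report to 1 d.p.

x* = 28.3

Social marginal benefit = demand + MEB = 133.5 - 1.6x.
Set SMB = MC: 133.5 - 1.6x = 6.1 + 2.9x → x* = 28.3111.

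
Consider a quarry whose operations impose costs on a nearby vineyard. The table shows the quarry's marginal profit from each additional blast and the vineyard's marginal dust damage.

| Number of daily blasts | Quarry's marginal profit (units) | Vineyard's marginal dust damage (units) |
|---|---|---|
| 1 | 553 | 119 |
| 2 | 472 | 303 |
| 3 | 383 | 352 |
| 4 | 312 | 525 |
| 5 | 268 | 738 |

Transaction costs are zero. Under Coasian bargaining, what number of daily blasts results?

3

Bargaining reaches the level where marginal profit last exceeds marginal dust damage.
That holds through level 3 (383 ≥ 352) but not at 4 (312 < 525).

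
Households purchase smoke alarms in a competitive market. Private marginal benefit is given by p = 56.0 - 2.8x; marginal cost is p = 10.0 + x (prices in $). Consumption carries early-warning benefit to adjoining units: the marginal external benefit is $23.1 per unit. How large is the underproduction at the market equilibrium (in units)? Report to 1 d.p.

6.1 units

Market equilibrium (private): 10.0 + x = 56.0 - 2.8x → x_m = 12.1053.
Social marginal benefit = demand + MEB = 79.1 - 2.8x.
Set SMB = MC: 79.1 - 2.8x = 10.0 + x → x* = 18.1842.
Gap = |12.1053 − 18.1842| = 6.0789.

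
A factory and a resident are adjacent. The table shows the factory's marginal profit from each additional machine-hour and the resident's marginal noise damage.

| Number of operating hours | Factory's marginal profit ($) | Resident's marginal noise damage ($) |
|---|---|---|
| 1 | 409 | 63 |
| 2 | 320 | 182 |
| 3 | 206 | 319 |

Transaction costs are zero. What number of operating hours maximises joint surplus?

2

Bargaining reaches the level where marginal profit last exceeds marginal noise damage.
That holds through level 2 (320 ≥ 182) but not at 3 (206 < 319).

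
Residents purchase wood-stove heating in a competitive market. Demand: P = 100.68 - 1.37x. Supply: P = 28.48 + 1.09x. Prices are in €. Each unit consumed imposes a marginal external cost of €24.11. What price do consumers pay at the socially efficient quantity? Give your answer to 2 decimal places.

Social marginal benefit = demand − MEC = 76.57 - 1.37x.
Set SMB = MC: 76.57 - 1.37x = 28.48 + 1.09x → x* = 19.5488.
Consumer price on the demand curve at x*: 100.68 − 1.37×19.5488 = 73.8981.

P = €73.90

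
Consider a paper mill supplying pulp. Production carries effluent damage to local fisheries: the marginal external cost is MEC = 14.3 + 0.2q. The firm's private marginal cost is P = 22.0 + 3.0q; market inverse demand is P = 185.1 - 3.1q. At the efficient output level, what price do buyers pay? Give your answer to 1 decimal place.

Social marginal cost = private MC + MEC = 36.3 + 3.2q.
Set SMC = demand: 36.3 + 3.2q = 185.1 - 3.1q → q* = 23.6190.
Consumer price on the demand curve at q*: 185.1 − 3.1×23.6190 = 111.8811.

P = 111.9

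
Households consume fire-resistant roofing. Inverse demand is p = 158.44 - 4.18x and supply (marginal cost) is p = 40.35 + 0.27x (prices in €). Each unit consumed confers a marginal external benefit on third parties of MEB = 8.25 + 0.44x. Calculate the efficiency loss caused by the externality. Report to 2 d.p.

DWL = €49.51

Market equilibrium (private): 40.35 + 0.27x = 158.44 - 4.18x → x_m = 26.5371.
Social marginal benefit = demand + MEB = 166.69 - 3.74x.
Set SMB = MC: 166.69 - 3.74x = 40.35 + 0.27x → x* = 31.5062.
The loss is the area between SMB and MC from x* to x_m; with linear curves that's a triangle of height MEB(x_m).
DWL = ½ × 4.9691 × 19.9263 = 49.5079.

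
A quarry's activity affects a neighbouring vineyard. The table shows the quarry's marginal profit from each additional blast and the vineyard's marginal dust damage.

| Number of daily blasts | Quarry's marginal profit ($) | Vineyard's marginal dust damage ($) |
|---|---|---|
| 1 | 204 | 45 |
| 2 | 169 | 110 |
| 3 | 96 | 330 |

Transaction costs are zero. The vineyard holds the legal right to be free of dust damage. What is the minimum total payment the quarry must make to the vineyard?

$155

Efficient level: marginal profit ≥ marginal dust damage through level 2, so k* = 2.
With the vineyard holding the right, the quarry must at least compensate total damage at k*: 45 + 110 = 155.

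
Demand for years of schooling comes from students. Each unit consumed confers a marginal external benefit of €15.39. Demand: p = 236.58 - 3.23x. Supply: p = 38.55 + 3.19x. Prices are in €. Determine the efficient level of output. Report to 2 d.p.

x* = 33.24

Social marginal benefit = demand + MEB = 251.97 - 3.23x.
Set SMB = MC: 251.97 - 3.23x = 38.55 + 3.19x → x* = 33.2430.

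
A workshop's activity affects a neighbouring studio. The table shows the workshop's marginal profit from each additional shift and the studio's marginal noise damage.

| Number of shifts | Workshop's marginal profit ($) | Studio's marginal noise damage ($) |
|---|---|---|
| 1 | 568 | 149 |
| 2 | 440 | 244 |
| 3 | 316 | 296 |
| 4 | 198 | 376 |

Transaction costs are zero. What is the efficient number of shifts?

3

Bargaining reaches the level where marginal profit last exceeds marginal noise damage.
That holds through level 3 (316 ≥ 296) but not at 4 (198 < 376).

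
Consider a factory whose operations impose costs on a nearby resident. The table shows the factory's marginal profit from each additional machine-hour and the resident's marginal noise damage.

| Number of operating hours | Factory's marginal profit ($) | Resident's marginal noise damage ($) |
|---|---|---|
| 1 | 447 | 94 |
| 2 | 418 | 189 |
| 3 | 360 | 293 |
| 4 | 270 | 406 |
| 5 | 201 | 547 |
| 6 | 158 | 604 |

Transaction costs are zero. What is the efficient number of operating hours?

3

Bargaining reaches the level where marginal profit last exceeds marginal noise damage.
That holds through level 3 (360 ≥ 293) but not at 4 (270 < 406).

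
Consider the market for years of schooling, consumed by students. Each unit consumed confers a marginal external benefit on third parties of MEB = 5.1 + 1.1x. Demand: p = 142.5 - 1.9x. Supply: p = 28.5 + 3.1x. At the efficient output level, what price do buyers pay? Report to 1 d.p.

Social marginal benefit = demand + MEB = 147.6 - 0.8x.
Set SMB = MC: 147.6 - 0.8x = 28.5 + 3.1x → x* = 30.5385.
Consumer price on the demand curve at x*: 142.5 − 1.9×30.5385 = 84.4769.

P = 84.5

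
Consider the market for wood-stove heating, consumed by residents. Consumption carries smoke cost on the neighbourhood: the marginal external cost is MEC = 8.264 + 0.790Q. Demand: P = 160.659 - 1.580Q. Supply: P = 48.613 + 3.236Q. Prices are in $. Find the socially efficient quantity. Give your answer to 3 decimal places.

Social marginal benefit = demand − MEC = 152.395 - 2.370Q.
Set SMB = MC: 152.395 - 2.370Q = 48.613 + 3.236Q → Q* = 18.5127.

Q* = 18.513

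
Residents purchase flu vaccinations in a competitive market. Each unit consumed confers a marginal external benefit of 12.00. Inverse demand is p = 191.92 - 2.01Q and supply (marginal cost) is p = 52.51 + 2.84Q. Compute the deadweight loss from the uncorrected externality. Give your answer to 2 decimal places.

DWL = 14.85

Market equilibrium (private): 52.51 + 2.84Q = 191.92 - 2.01Q → Q_m = 28.7443.
Social marginal benefit = demand + MEB = 203.92 - 2.01Q.
Set SMB = MC: 203.92 - 2.01Q = 52.51 + 2.84Q → Q* = 31.2186.
Between Q* and Q_m the wedge SMB − MC runs linearly from 0 to MEB(Q_m), so the loss is a triangle.
DWL = ½ × 2.4743 × 12.0000 = 14.8458.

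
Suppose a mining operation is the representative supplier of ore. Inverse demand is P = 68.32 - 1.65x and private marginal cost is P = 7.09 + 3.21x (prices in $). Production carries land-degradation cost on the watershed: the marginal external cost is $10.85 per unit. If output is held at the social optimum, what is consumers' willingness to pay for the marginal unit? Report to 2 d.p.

P = $51.22

Social marginal cost = private MC + MEC = 17.94 + 3.21x.
Set SMC = demand: 17.94 + 3.21x = 68.32 - 1.65x → x* = 10.3663.
Consumer price on the demand curve at x*: 68.32 − 1.65×10.3663 = 51.2156.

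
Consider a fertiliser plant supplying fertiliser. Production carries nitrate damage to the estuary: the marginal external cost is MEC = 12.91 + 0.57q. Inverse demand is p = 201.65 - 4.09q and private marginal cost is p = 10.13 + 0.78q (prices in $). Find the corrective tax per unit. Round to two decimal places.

tax = $31.62 per unit

Social marginal cost = private MC + MEC = 23.04 + 1.35q.
Set SMC = demand: 23.04 + 1.35q = 201.65 - 4.09q → q* = 32.8327.
The Pigouvian tax equals MEC at q*: 12.91 + 0.57×32.8327 = 31.6246.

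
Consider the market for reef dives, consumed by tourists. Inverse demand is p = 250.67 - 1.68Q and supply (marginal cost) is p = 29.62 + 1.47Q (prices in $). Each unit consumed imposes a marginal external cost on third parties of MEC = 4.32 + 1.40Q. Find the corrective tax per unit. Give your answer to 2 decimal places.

Social marginal benefit = demand − MEC = 246.35 - 3.08Q.
Set SMB = MC: 246.35 - 3.08Q = 29.62 + 1.47Q → Q* = 47.6330.
The Pigouvian tax equals MEC at Q*: 4.32 + 1.40×47.6330 = 71.0062.

tax = $71.01 per unit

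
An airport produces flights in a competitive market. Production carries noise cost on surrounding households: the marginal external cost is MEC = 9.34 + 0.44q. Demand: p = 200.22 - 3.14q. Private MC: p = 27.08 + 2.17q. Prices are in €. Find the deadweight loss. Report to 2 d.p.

Market equilibrium (private): 27.08 + 2.17q = 200.22 - 3.14q → q_m = 32.6064.
Social marginal cost = private MC + MEC = 36.42 + 2.61q.
Set SMC = demand: 36.42 + 2.61q = 200.22 - 3.14q → q* = 28.4870.
Height of the DWL triangle at q_m is SMC(q_m) − demand(q_m) = MEC(q_m) = 23.6868.
DWL = ½ × 4.1194 × 23.6868 = 48.7877.

DWL = €48.79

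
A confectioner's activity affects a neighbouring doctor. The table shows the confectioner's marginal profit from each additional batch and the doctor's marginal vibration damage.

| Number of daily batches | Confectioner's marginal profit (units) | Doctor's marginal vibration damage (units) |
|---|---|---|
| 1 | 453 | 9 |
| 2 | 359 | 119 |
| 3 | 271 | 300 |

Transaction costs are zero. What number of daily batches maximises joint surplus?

2

Bargaining reaches the level where marginal profit last exceeds marginal vibration damage.
That holds through level 2 (359 ≥ 119) but not at 3 (271 < 300).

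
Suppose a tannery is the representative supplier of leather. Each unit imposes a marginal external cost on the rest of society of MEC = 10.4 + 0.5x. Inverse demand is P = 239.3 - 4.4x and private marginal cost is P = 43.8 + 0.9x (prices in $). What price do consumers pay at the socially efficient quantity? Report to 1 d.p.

Social marginal cost = private MC + MEC = 54.2 + 1.4x.
Set SMC = demand: 54.2 + 1.4x = 239.3 - 4.4x → x* = 31.9138.
Consumer price on the demand curve at x*: 239.3 − 4.4×31.9138 = 98.8793.

P = $98.9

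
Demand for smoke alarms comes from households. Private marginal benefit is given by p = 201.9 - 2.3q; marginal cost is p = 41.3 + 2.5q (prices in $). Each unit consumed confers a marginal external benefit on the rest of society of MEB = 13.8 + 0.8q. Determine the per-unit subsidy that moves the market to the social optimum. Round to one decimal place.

Social marginal benefit = demand + MEB = 215.7 - 1.5q.
Set SMB = MC: 215.7 - 1.5q = 41.3 + 2.5q → q* = 43.6000.
The Pigouvian subsidy equals MEB at q*: 13.8 + 0.8×43.6000 = 48.6800.

subsidy = $48.7 per unit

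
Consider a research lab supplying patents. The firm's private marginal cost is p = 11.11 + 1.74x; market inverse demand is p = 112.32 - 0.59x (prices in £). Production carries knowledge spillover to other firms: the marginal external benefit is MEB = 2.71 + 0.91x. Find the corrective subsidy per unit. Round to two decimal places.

Social marginal cost = private MC − MEB = 8.40 + 0.83x.
Set SMC = demand: 8.40 + 0.83x = 112.32 - 0.59x → x* = 73.1831.
The Pigouvian subsidy equals MEB at x*: 2.71 + 0.91×73.1831 = 69.3066.

subsidy = £69.31 per unit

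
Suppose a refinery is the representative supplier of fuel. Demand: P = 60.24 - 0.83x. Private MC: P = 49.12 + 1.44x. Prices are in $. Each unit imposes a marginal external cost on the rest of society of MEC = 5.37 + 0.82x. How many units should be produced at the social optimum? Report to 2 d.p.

Social marginal cost = private MC + MEC = 54.49 + 2.26x.
Set SMC = demand: 54.49 + 2.26x = 60.24 - 0.83x → x* = 1.8608.

x* = 1.86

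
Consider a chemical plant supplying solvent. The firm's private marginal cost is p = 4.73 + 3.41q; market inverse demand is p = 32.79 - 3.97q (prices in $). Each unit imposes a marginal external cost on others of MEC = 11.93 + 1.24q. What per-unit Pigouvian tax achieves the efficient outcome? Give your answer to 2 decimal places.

Social marginal cost = private MC + MEC = 16.66 + 4.65q.
Set SMC = demand: 16.66 + 4.65q = 32.79 - 3.97q → q* = 1.8712.
The Pigouvian tax equals MEC at q*: 11.93 + 1.24×1.8712 = 14.2503.

tax = $14.25 per unit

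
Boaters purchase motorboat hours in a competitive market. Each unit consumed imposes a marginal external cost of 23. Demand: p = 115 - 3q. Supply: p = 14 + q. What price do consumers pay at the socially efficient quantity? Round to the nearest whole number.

Social marginal benefit = demand − MEC = 92 - 3q.
Set SMB = MC: 92 - 3q = 14 + q → q* = 19.5000.
Consumer price on the demand curve at q*: 115 − 3×19.5000 = 56.5000.

P = 57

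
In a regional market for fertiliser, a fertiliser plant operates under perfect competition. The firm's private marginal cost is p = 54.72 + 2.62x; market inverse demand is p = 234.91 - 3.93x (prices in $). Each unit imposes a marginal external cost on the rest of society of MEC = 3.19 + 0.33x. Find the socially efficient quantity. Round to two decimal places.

Social marginal cost = private MC + MEC = 57.91 + 2.95x.
Set SMC = demand: 57.91 + 2.95x = 234.91 - 3.93x → x* = 25.7267.

x* = 25.73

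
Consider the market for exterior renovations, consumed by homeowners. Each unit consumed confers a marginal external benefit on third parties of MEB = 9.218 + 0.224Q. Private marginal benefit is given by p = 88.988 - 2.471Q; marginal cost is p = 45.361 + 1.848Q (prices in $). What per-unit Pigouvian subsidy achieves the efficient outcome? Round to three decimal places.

subsidy = $12.109 per unit

Social marginal benefit = demand + MEB = 98.206 - 2.247Q.
Set SMB = MC: 98.206 - 2.247Q = 45.361 + 1.848Q → Q* = 12.9048.
The Pigouvian subsidy equals MEB at Q*: 9.218 + 0.224×12.9048 = 12.1087.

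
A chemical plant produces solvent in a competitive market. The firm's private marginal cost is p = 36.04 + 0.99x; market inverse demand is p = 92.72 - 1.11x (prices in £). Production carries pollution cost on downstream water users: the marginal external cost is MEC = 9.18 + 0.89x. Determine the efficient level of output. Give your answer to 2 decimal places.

Social marginal cost = private MC + MEC = 45.22 + 1.88x.
Set SMC = demand: 45.22 + 1.88x = 92.72 - 1.11x → x* = 15.8863.

x* = 15.89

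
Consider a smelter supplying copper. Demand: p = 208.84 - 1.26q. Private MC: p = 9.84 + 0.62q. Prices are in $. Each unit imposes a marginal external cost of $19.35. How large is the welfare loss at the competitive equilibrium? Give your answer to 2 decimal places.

Market equilibrium (private): 9.84 + 0.62q = 208.84 - 1.26q → q_m = 105.8511.
Social marginal cost = private MC + MEC = 29.19 + 0.62q.
Set SMC = demand: 29.19 + 0.62q = 208.84 - 1.26q → q* = 95.5585.
Height of the DWL triangle at q_m is SMC(q_m) − demand(q_m) = MEC(q_m) = 19.3500.
DWL = ½ × 10.2926 × 19.3500 = 99.5809.

DWL = $99.58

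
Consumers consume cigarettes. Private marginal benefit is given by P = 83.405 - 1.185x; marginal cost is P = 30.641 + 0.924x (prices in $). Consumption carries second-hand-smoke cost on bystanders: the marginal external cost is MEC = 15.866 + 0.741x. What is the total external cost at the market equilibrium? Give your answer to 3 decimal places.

Market equilibrium (private): 30.641 + 0.924x = 83.405 - 1.185x → x_m = 25.0185.
Total external cost = ∫₀^{x_m} (15.866 + 0.741x) dx = 15.866×25.0185 + ½×0.741×25.0185² = 628.8489.

$628.849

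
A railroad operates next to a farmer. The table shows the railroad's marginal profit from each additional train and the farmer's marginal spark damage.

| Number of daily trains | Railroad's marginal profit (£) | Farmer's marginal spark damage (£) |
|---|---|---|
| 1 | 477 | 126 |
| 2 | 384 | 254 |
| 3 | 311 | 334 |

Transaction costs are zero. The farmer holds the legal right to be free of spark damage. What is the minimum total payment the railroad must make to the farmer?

Efficient level: marginal profit ≥ marginal spark damage through level 2, so k* = 2.
With the farmer holding the right, the railroad must at least compensate total damage at k*: 126 + 254 = 380.

£380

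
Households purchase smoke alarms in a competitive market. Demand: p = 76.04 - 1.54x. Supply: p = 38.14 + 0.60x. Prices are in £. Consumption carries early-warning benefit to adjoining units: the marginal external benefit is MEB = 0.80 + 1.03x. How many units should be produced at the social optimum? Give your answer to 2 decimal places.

x* = 34.86

Social marginal benefit = demand + MEB = 76.84 - 0.51x.
Set SMB = MC: 76.84 - 0.51x = 38.14 + 0.60x → x* = 34.8649.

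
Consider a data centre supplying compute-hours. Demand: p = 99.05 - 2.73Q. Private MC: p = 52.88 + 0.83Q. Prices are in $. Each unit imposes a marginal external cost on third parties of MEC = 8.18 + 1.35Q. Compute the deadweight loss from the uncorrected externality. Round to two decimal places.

Market equilibrium (private): 52.88 + 0.83Q = 99.05 - 2.73Q → Q_m = 12.9691.
Social marginal cost = private MC + MEC = 61.06 + 2.18Q.
Set SMC = demand: 61.06 + 2.18Q = 99.05 - 2.73Q → Q* = 7.7373.
The loss is the area between SMC and demand from Q* to Q_m; with linear curves that's a triangle of height MEC(Q_m).
DWL = ½ × 5.2318 × 25.6883 = 67.1980.

DWL = $67.20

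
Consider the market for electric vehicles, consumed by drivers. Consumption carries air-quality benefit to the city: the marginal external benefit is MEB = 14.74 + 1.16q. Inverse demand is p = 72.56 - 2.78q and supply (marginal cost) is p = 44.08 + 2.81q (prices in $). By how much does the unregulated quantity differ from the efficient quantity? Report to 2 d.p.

4.66 units

Market equilibrium (private): 44.08 + 2.81q = 72.56 - 2.78q → q_m = 5.0948.
Social marginal benefit = demand + MEB = 87.30 - 1.62q.
Set SMB = MC: 87.30 - 1.62q = 44.08 + 2.81q → q* = 9.7562.
Gap = |5.0948 − 9.7562| = 4.6614.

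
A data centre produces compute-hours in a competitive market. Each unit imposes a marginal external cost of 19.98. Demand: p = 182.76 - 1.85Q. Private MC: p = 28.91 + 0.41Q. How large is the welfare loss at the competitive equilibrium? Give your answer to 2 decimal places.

DWL = 88.32

Market equilibrium (private): 28.91 + 0.41Q = 182.76 - 1.85Q → Q_m = 68.0752.
Social marginal cost = private MC + MEC = 48.89 + 0.41Q.
Set SMC = demand: 48.89 + 0.41Q = 182.76 - 1.85Q → Q* = 59.2345.
Between Q* and Q_m the wedge SMC − demand runs linearly from 0 to MEC(Q_m), so the loss is a triangle.
DWL = ½ × 8.8407 × 19.9800 = 88.3186.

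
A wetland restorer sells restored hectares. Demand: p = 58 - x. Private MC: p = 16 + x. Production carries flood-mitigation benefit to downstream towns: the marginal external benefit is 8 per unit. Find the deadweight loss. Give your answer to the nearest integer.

DWL = 16

Market equilibrium (private): 16 + x = 58 - x → x_m = 21.0000.
Social marginal cost = private MC − MEB = 8 + x.
Set SMC = demand: 8 + x = 58 - x → x* = 25.0000.
The welfare-loss triangle has base |x_m − x*| and height MEB(x_m) (the vertical gap between SMC and demand is zero at x* and MEB at x_m).
DWL = ½ × 4.0000 × 8.0000 = 16.0000.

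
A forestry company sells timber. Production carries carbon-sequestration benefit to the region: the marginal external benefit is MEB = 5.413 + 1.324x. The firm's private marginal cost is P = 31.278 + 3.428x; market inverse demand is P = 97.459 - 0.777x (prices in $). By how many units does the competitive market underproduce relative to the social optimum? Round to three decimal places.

9.112 units

Market equilibrium (private): 31.278 + 3.428x = 97.459 - 0.777x → x_m = 15.7386.
Social marginal cost = private MC − MEB = 25.865 + 2.104x.
Set SMC = demand: 25.865 + 2.104x = 97.459 - 0.777x → x* = 24.8504.
Gap = |15.7386 − 24.8504| = 9.1118.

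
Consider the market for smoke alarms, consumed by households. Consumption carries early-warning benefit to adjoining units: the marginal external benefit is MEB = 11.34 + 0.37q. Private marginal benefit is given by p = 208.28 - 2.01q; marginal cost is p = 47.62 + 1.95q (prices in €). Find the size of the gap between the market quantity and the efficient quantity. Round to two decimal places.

Market equilibrium (private): 47.62 + 1.95q = 208.28 - 2.01q → q_m = 40.5707.
Social marginal benefit = demand + MEB = 219.62 - 1.64q.
Set SMB = MC: 219.62 - 1.64q = 47.62 + 1.95q → q* = 47.9109.
Gap = |40.5707 − 47.9109| = 7.3402.

7.34 units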